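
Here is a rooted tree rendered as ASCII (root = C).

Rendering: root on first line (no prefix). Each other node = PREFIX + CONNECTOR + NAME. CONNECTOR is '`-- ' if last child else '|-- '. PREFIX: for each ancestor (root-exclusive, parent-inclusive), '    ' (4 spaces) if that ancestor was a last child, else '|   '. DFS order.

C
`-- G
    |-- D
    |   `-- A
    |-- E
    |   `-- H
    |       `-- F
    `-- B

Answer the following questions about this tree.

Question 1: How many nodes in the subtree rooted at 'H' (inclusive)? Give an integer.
Answer: 2

Derivation:
Subtree rooted at H contains: F, H
Count = 2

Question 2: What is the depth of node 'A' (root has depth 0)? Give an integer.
Path from root to A: C -> G -> D -> A
Depth = number of edges = 3

Answer: 3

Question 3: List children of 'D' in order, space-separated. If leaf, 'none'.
Answer: A

Derivation:
Node D's children (from adjacency): A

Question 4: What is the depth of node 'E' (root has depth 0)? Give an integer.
Answer: 2

Derivation:
Path from root to E: C -> G -> E
Depth = number of edges = 2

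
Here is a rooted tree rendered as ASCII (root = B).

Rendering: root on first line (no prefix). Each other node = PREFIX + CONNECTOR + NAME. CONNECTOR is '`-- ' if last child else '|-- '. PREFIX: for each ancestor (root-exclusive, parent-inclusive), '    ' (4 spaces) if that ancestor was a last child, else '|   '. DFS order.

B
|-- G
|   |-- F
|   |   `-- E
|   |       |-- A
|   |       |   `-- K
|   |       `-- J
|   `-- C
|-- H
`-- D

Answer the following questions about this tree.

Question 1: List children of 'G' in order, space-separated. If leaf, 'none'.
Node G's children (from adjacency): F, C

Answer: F C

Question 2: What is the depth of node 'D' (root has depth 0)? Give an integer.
Path from root to D: B -> D
Depth = number of edges = 1

Answer: 1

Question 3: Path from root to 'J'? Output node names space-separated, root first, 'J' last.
Answer: B G F E J

Derivation:
Walk down from root: B -> G -> F -> E -> J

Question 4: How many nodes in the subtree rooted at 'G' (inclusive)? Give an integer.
Subtree rooted at G contains: A, C, E, F, G, J, K
Count = 7

Answer: 7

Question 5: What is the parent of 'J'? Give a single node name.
Scan adjacency: J appears as child of E

Answer: E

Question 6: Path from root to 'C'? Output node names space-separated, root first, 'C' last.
Answer: B G C

Derivation:
Walk down from root: B -> G -> C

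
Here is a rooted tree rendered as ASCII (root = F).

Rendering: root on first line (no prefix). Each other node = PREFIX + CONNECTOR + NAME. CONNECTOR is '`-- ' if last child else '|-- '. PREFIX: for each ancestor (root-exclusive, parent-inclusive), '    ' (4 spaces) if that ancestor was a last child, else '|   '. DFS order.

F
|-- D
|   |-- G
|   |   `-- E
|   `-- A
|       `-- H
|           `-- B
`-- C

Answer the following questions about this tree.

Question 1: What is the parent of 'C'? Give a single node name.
Answer: F

Derivation:
Scan adjacency: C appears as child of F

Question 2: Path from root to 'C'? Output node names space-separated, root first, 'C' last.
Walk down from root: F -> C

Answer: F C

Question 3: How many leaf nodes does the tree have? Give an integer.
Leaves (nodes with no children): B, C, E

Answer: 3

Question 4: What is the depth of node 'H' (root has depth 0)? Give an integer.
Path from root to H: F -> D -> A -> H
Depth = number of edges = 3

Answer: 3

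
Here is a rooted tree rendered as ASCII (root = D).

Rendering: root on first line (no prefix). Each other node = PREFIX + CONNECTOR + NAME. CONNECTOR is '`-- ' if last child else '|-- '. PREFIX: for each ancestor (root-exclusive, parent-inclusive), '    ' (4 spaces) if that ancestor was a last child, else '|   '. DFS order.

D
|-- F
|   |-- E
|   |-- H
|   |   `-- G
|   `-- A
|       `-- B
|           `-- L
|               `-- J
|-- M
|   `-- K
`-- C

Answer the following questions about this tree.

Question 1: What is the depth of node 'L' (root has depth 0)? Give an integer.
Path from root to L: D -> F -> A -> B -> L
Depth = number of edges = 4

Answer: 4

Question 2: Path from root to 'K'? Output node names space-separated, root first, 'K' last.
Answer: D M K

Derivation:
Walk down from root: D -> M -> K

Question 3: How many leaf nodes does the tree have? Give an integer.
Leaves (nodes with no children): C, E, G, J, K

Answer: 5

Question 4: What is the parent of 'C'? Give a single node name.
Scan adjacency: C appears as child of D

Answer: D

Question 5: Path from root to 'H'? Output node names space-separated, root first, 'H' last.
Walk down from root: D -> F -> H

Answer: D F H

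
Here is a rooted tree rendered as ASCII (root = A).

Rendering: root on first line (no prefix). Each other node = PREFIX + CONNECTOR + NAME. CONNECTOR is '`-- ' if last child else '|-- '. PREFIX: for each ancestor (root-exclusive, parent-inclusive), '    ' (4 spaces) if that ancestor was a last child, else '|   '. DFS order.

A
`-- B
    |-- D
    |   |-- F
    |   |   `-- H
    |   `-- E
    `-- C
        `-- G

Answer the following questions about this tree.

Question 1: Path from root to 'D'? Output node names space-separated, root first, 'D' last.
Walk down from root: A -> B -> D

Answer: A B D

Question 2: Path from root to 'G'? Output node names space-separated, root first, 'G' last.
Walk down from root: A -> B -> C -> G

Answer: A B C G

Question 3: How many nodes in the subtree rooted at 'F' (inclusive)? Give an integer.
Answer: 2

Derivation:
Subtree rooted at F contains: F, H
Count = 2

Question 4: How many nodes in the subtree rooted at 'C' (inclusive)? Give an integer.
Subtree rooted at C contains: C, G
Count = 2

Answer: 2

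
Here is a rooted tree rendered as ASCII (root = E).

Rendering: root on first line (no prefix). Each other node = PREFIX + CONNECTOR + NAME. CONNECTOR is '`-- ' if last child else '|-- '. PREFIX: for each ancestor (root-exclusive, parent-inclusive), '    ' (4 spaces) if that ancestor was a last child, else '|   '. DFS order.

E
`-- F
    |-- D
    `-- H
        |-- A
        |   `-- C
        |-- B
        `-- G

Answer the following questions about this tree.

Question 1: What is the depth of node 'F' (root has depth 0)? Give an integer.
Path from root to F: E -> F
Depth = number of edges = 1

Answer: 1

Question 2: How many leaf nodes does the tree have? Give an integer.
Leaves (nodes with no children): B, C, D, G

Answer: 4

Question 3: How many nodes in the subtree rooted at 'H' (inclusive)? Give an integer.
Answer: 5

Derivation:
Subtree rooted at H contains: A, B, C, G, H
Count = 5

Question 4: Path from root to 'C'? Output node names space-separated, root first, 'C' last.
Answer: E F H A C

Derivation:
Walk down from root: E -> F -> H -> A -> C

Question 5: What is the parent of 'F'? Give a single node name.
Answer: E

Derivation:
Scan adjacency: F appears as child of E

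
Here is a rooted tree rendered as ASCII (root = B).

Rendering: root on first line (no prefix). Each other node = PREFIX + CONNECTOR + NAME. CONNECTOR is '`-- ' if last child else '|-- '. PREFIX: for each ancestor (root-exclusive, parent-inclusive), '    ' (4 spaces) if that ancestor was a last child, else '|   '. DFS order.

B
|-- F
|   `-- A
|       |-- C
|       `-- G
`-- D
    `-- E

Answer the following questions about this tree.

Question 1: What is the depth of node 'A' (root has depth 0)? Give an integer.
Answer: 2

Derivation:
Path from root to A: B -> F -> A
Depth = number of edges = 2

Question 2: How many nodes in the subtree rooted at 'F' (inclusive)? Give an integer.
Subtree rooted at F contains: A, C, F, G
Count = 4

Answer: 4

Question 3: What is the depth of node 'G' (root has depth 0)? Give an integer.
Path from root to G: B -> F -> A -> G
Depth = number of edges = 3

Answer: 3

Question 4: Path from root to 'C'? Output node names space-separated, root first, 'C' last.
Walk down from root: B -> F -> A -> C

Answer: B F A C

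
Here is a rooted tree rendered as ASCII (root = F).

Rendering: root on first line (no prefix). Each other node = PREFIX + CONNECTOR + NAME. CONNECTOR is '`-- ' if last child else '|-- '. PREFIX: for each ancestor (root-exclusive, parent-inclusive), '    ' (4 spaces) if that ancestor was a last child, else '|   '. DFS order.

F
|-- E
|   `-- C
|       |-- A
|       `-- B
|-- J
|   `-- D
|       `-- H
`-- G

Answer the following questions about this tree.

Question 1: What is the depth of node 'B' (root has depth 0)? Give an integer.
Path from root to B: F -> E -> C -> B
Depth = number of edges = 3

Answer: 3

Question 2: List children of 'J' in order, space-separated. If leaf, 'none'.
Answer: D

Derivation:
Node J's children (from adjacency): D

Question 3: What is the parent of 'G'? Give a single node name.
Answer: F

Derivation:
Scan adjacency: G appears as child of F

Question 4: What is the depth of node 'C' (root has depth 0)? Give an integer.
Path from root to C: F -> E -> C
Depth = number of edges = 2

Answer: 2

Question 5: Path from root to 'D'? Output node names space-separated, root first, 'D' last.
Answer: F J D

Derivation:
Walk down from root: F -> J -> D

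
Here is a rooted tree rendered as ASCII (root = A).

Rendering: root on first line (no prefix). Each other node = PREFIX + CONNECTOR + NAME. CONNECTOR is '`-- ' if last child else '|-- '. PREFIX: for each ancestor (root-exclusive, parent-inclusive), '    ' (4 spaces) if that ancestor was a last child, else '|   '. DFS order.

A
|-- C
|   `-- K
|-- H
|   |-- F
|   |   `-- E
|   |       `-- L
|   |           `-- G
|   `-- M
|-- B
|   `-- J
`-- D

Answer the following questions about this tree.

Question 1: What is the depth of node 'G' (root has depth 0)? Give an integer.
Answer: 5

Derivation:
Path from root to G: A -> H -> F -> E -> L -> G
Depth = number of edges = 5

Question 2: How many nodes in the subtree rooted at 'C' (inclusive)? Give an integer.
Answer: 2

Derivation:
Subtree rooted at C contains: C, K
Count = 2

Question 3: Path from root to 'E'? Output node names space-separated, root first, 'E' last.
Answer: A H F E

Derivation:
Walk down from root: A -> H -> F -> E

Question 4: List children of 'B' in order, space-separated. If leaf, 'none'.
Answer: J

Derivation:
Node B's children (from adjacency): J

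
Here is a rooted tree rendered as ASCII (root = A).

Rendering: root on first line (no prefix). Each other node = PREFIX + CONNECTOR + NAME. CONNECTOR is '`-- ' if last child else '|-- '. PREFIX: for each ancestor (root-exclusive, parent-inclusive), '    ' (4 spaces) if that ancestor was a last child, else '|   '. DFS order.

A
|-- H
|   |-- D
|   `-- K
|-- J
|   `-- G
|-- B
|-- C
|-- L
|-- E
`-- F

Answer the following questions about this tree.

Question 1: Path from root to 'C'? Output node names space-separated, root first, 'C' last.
Walk down from root: A -> C

Answer: A C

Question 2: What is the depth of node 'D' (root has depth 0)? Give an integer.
Answer: 2

Derivation:
Path from root to D: A -> H -> D
Depth = number of edges = 2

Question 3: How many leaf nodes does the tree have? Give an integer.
Answer: 8

Derivation:
Leaves (nodes with no children): B, C, D, E, F, G, K, L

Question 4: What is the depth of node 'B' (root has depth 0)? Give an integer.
Answer: 1

Derivation:
Path from root to B: A -> B
Depth = number of edges = 1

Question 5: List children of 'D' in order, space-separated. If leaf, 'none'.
Answer: none

Derivation:
Node D's children (from adjacency): (leaf)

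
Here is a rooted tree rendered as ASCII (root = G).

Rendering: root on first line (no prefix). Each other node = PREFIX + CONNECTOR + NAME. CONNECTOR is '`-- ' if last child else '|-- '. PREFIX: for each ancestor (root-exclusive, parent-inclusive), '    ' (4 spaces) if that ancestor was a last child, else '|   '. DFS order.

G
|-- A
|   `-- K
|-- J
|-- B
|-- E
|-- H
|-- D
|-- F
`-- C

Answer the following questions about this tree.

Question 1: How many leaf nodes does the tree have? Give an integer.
Leaves (nodes with no children): B, C, D, E, F, H, J, K

Answer: 8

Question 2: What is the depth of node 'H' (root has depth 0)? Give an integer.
Answer: 1

Derivation:
Path from root to H: G -> H
Depth = number of edges = 1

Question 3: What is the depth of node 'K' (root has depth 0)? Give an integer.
Answer: 2

Derivation:
Path from root to K: G -> A -> K
Depth = number of edges = 2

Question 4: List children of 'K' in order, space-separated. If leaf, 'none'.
Answer: none

Derivation:
Node K's children (from adjacency): (leaf)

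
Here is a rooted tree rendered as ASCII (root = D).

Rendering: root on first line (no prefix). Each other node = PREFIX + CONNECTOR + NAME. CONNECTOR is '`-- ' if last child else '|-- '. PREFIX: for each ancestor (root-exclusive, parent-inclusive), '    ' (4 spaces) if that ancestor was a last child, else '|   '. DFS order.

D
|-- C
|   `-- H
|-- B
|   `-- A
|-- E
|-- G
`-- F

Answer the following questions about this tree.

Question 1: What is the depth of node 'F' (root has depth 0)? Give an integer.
Path from root to F: D -> F
Depth = number of edges = 1

Answer: 1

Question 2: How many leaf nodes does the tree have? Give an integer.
Leaves (nodes with no children): A, E, F, G, H

Answer: 5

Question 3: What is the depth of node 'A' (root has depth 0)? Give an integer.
Path from root to A: D -> B -> A
Depth = number of edges = 2

Answer: 2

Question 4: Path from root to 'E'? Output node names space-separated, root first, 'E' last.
Answer: D E

Derivation:
Walk down from root: D -> E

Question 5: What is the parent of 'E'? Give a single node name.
Scan adjacency: E appears as child of D

Answer: D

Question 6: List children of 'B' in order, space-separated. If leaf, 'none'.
Node B's children (from adjacency): A

Answer: A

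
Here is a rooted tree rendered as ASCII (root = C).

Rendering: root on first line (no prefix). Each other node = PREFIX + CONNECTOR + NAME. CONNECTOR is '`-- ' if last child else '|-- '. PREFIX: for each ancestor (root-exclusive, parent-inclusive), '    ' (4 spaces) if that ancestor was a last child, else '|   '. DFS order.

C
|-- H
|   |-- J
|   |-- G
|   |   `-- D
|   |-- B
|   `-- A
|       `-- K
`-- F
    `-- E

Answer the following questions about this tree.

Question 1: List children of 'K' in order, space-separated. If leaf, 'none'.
Answer: none

Derivation:
Node K's children (from adjacency): (leaf)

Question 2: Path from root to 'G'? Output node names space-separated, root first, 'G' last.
Walk down from root: C -> H -> G

Answer: C H G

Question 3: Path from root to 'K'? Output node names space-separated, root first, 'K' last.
Answer: C H A K

Derivation:
Walk down from root: C -> H -> A -> K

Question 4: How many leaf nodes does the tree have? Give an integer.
Answer: 5

Derivation:
Leaves (nodes with no children): B, D, E, J, K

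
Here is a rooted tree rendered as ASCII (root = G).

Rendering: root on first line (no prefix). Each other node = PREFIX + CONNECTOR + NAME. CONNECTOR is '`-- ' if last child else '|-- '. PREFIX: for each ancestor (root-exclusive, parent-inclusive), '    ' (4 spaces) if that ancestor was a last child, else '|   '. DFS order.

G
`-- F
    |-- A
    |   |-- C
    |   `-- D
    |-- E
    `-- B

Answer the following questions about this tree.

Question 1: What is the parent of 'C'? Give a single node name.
Scan adjacency: C appears as child of A

Answer: A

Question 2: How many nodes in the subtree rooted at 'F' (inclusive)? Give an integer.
Subtree rooted at F contains: A, B, C, D, E, F
Count = 6

Answer: 6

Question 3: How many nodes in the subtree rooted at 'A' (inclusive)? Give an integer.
Subtree rooted at A contains: A, C, D
Count = 3

Answer: 3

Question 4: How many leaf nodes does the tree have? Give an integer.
Answer: 4

Derivation:
Leaves (nodes with no children): B, C, D, E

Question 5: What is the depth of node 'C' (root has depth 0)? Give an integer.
Path from root to C: G -> F -> A -> C
Depth = number of edges = 3

Answer: 3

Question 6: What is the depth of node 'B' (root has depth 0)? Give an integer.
Path from root to B: G -> F -> B
Depth = number of edges = 2

Answer: 2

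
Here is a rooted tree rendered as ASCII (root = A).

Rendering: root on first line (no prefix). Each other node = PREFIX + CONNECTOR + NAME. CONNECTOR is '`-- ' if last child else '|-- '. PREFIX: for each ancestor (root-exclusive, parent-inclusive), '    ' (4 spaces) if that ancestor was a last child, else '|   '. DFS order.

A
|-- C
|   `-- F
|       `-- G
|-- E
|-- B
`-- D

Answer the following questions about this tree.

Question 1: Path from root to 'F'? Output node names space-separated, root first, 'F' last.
Walk down from root: A -> C -> F

Answer: A C F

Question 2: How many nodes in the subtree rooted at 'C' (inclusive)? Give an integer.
Subtree rooted at C contains: C, F, G
Count = 3

Answer: 3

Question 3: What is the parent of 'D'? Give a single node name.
Answer: A

Derivation:
Scan adjacency: D appears as child of A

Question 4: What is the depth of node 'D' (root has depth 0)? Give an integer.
Answer: 1

Derivation:
Path from root to D: A -> D
Depth = number of edges = 1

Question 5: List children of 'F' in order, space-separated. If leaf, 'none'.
Node F's children (from adjacency): G

Answer: G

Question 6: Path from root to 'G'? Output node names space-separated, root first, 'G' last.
Walk down from root: A -> C -> F -> G

Answer: A C F G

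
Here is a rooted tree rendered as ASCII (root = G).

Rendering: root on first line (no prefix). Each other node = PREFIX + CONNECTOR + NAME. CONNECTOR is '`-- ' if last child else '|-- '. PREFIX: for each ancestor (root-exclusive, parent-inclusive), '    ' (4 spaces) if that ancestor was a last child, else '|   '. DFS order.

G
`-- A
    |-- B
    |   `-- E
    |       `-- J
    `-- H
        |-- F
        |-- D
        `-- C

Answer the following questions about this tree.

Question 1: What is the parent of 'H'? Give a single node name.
Scan adjacency: H appears as child of A

Answer: A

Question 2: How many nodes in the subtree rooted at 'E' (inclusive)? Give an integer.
Subtree rooted at E contains: E, J
Count = 2

Answer: 2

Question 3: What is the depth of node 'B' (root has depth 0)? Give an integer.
Answer: 2

Derivation:
Path from root to B: G -> A -> B
Depth = number of edges = 2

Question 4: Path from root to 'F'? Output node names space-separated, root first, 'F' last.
Answer: G A H F

Derivation:
Walk down from root: G -> A -> H -> F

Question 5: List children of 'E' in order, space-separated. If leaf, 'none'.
Node E's children (from adjacency): J

Answer: J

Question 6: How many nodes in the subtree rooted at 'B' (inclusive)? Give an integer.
Subtree rooted at B contains: B, E, J
Count = 3

Answer: 3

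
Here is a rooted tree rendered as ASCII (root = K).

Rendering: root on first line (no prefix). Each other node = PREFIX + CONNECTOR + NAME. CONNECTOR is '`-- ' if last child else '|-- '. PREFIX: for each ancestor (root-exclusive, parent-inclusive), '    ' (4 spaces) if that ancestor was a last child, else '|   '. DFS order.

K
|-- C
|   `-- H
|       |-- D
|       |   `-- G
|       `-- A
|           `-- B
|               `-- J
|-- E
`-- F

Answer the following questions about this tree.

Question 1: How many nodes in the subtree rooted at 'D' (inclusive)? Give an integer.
Answer: 2

Derivation:
Subtree rooted at D contains: D, G
Count = 2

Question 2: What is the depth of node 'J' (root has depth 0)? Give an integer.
Path from root to J: K -> C -> H -> A -> B -> J
Depth = number of edges = 5

Answer: 5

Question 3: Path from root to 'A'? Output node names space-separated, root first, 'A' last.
Walk down from root: K -> C -> H -> A

Answer: K C H A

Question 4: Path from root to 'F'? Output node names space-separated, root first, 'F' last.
Answer: K F

Derivation:
Walk down from root: K -> F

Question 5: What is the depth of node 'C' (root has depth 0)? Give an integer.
Answer: 1

Derivation:
Path from root to C: K -> C
Depth = number of edges = 1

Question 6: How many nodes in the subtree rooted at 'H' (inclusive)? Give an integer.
Subtree rooted at H contains: A, B, D, G, H, J
Count = 6

Answer: 6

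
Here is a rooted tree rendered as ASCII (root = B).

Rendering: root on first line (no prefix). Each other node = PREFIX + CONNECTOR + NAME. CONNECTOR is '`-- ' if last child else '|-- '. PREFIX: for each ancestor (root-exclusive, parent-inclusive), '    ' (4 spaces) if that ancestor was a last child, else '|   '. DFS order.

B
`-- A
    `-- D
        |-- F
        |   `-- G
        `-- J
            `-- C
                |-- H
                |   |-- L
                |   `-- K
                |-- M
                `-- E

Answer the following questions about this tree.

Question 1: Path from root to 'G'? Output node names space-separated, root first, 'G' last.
Walk down from root: B -> A -> D -> F -> G

Answer: B A D F G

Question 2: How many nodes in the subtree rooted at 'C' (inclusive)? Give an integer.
Answer: 6

Derivation:
Subtree rooted at C contains: C, E, H, K, L, M
Count = 6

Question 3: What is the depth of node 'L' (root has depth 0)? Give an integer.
Answer: 6

Derivation:
Path from root to L: B -> A -> D -> J -> C -> H -> L
Depth = number of edges = 6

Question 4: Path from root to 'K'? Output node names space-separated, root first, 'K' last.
Answer: B A D J C H K

Derivation:
Walk down from root: B -> A -> D -> J -> C -> H -> K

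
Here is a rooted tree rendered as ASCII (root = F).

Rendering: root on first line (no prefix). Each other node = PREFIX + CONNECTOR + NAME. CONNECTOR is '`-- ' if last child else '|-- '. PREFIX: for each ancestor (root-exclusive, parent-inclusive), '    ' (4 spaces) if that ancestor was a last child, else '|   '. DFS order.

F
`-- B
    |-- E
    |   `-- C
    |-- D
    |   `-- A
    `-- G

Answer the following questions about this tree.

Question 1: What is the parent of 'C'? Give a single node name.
Scan adjacency: C appears as child of E

Answer: E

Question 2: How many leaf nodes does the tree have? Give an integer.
Answer: 3

Derivation:
Leaves (nodes with no children): A, C, G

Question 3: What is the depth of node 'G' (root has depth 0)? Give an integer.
Answer: 2

Derivation:
Path from root to G: F -> B -> G
Depth = number of edges = 2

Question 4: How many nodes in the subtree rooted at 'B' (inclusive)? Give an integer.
Answer: 6

Derivation:
Subtree rooted at B contains: A, B, C, D, E, G
Count = 6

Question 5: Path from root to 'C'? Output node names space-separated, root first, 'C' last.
Answer: F B E C

Derivation:
Walk down from root: F -> B -> E -> C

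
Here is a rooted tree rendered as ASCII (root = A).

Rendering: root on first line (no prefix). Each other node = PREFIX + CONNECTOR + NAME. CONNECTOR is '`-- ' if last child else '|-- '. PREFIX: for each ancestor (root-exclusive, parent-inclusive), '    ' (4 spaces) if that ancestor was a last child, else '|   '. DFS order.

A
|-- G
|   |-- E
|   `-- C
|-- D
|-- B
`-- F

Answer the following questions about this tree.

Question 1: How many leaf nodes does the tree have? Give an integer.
Answer: 5

Derivation:
Leaves (nodes with no children): B, C, D, E, F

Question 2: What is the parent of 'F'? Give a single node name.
Answer: A

Derivation:
Scan adjacency: F appears as child of A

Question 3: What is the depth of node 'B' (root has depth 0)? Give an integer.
Path from root to B: A -> B
Depth = number of edges = 1

Answer: 1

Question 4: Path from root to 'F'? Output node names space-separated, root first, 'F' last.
Walk down from root: A -> F

Answer: A F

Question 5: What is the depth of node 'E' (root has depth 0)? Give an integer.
Answer: 2

Derivation:
Path from root to E: A -> G -> E
Depth = number of edges = 2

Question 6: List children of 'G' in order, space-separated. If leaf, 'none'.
Answer: E C

Derivation:
Node G's children (from adjacency): E, C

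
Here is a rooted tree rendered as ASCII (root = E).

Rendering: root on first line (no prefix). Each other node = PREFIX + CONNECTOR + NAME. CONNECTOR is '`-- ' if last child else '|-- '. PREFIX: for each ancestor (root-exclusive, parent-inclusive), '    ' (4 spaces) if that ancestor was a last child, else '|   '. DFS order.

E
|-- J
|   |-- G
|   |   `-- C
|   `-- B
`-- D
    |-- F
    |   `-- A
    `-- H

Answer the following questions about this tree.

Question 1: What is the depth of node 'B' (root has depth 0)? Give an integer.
Path from root to B: E -> J -> B
Depth = number of edges = 2

Answer: 2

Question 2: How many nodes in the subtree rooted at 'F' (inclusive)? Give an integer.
Subtree rooted at F contains: A, F
Count = 2

Answer: 2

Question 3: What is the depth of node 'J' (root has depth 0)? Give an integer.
Path from root to J: E -> J
Depth = number of edges = 1

Answer: 1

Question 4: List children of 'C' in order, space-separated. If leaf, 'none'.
Answer: none

Derivation:
Node C's children (from adjacency): (leaf)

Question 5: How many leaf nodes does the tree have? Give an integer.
Leaves (nodes with no children): A, B, C, H

Answer: 4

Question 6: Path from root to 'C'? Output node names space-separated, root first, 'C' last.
Walk down from root: E -> J -> G -> C

Answer: E J G C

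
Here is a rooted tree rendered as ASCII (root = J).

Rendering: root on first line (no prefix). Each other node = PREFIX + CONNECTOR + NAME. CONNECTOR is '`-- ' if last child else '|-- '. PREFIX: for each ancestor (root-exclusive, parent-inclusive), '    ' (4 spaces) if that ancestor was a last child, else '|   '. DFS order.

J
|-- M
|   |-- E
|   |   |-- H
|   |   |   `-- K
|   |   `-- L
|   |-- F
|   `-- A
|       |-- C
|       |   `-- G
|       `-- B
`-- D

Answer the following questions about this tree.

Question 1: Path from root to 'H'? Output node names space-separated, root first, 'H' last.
Walk down from root: J -> M -> E -> H

Answer: J M E H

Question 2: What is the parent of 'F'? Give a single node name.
Answer: M

Derivation:
Scan adjacency: F appears as child of M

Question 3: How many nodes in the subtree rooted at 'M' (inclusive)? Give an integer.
Subtree rooted at M contains: A, B, C, E, F, G, H, K, L, M
Count = 10

Answer: 10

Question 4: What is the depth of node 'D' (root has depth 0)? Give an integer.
Path from root to D: J -> D
Depth = number of edges = 1

Answer: 1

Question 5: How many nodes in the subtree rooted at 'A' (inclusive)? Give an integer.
Subtree rooted at A contains: A, B, C, G
Count = 4

Answer: 4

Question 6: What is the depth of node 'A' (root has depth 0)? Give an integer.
Path from root to A: J -> M -> A
Depth = number of edges = 2

Answer: 2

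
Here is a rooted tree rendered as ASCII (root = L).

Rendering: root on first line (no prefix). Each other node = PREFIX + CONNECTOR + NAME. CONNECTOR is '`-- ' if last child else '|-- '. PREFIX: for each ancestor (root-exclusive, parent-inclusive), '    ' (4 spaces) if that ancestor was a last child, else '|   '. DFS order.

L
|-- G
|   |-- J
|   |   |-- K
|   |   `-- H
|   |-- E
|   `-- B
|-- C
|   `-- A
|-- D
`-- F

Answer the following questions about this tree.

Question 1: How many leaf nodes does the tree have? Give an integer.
Leaves (nodes with no children): A, B, D, E, F, H, K

Answer: 7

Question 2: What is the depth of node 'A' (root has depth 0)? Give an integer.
Answer: 2

Derivation:
Path from root to A: L -> C -> A
Depth = number of edges = 2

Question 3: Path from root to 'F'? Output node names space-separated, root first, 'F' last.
Answer: L F

Derivation:
Walk down from root: L -> F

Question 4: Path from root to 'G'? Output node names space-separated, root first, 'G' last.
Answer: L G

Derivation:
Walk down from root: L -> G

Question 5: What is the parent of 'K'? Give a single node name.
Scan adjacency: K appears as child of J

Answer: J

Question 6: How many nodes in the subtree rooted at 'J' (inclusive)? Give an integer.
Subtree rooted at J contains: H, J, K
Count = 3

Answer: 3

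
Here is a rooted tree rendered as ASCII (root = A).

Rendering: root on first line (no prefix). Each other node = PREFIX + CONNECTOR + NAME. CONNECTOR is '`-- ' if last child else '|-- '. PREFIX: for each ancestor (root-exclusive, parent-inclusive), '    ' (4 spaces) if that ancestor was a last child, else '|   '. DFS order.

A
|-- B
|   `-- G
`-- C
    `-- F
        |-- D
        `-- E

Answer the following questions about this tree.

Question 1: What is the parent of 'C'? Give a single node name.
Answer: A

Derivation:
Scan adjacency: C appears as child of A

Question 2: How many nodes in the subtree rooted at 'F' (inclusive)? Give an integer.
Subtree rooted at F contains: D, E, F
Count = 3

Answer: 3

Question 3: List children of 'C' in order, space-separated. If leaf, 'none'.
Answer: F

Derivation:
Node C's children (from adjacency): F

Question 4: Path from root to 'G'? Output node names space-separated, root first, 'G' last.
Answer: A B G

Derivation:
Walk down from root: A -> B -> G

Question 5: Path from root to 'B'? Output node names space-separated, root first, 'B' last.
Answer: A B

Derivation:
Walk down from root: A -> B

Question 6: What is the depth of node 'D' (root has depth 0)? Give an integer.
Answer: 3

Derivation:
Path from root to D: A -> C -> F -> D
Depth = number of edges = 3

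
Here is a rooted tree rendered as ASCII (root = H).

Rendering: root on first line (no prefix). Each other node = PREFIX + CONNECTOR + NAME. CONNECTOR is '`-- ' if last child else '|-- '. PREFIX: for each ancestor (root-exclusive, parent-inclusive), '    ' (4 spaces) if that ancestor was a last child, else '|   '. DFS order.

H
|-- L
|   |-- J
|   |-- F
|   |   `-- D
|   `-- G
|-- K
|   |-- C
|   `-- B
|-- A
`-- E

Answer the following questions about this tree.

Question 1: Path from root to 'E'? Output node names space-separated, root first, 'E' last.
Answer: H E

Derivation:
Walk down from root: H -> E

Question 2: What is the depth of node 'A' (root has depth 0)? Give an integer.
Answer: 1

Derivation:
Path from root to A: H -> A
Depth = number of edges = 1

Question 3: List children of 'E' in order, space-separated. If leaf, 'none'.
Answer: none

Derivation:
Node E's children (from adjacency): (leaf)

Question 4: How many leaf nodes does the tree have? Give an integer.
Leaves (nodes with no children): A, B, C, D, E, G, J

Answer: 7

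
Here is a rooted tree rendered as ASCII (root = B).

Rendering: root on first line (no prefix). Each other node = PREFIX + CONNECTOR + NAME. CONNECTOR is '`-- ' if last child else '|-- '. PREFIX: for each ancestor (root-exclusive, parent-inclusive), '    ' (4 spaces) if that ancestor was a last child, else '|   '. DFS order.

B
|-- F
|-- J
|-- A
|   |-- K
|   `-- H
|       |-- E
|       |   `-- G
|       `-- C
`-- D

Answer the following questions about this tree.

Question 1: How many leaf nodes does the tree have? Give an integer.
Leaves (nodes with no children): C, D, F, G, J, K

Answer: 6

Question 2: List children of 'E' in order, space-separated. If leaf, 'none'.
Node E's children (from adjacency): G

Answer: G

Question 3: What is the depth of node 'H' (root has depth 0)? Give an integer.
Answer: 2

Derivation:
Path from root to H: B -> A -> H
Depth = number of edges = 2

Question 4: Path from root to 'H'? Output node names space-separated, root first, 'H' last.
Answer: B A H

Derivation:
Walk down from root: B -> A -> H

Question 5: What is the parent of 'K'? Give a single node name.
Scan adjacency: K appears as child of A

Answer: A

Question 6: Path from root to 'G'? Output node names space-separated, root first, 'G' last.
Answer: B A H E G

Derivation:
Walk down from root: B -> A -> H -> E -> G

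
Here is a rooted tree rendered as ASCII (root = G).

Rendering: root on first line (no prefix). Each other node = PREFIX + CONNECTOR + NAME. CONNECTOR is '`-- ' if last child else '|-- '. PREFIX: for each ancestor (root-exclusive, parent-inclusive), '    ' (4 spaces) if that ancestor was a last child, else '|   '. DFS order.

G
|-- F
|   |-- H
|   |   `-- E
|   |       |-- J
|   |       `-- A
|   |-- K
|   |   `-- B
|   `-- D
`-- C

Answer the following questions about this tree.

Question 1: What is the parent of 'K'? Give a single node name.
Scan adjacency: K appears as child of F

Answer: F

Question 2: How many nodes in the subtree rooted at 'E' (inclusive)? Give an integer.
Subtree rooted at E contains: A, E, J
Count = 3

Answer: 3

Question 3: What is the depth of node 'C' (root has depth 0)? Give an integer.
Path from root to C: G -> C
Depth = number of edges = 1

Answer: 1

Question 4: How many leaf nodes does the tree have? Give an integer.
Leaves (nodes with no children): A, B, C, D, J

Answer: 5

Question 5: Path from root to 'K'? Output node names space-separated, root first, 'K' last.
Walk down from root: G -> F -> K

Answer: G F K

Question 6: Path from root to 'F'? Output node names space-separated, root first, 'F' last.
Answer: G F

Derivation:
Walk down from root: G -> F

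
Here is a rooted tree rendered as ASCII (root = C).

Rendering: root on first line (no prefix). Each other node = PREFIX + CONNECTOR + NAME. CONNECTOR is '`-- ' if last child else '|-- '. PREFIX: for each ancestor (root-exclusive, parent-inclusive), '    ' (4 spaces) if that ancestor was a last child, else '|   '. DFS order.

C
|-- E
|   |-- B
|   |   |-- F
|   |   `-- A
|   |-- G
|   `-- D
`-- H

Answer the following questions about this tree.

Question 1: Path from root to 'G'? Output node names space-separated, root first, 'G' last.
Walk down from root: C -> E -> G

Answer: C E G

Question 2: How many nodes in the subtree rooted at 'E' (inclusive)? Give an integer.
Answer: 6

Derivation:
Subtree rooted at E contains: A, B, D, E, F, G
Count = 6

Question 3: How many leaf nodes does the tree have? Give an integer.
Answer: 5

Derivation:
Leaves (nodes with no children): A, D, F, G, H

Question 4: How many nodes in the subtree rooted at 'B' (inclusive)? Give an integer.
Answer: 3

Derivation:
Subtree rooted at B contains: A, B, F
Count = 3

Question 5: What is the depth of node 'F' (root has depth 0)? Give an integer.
Path from root to F: C -> E -> B -> F
Depth = number of edges = 3

Answer: 3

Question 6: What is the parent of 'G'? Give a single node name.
Scan adjacency: G appears as child of E

Answer: E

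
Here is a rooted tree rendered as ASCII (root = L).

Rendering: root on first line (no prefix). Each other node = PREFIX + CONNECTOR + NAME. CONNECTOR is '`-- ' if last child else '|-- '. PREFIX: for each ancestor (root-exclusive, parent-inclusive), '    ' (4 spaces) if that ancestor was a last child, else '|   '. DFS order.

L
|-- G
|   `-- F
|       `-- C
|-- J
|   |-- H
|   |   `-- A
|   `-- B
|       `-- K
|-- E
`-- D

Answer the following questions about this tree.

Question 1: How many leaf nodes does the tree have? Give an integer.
Answer: 5

Derivation:
Leaves (nodes with no children): A, C, D, E, K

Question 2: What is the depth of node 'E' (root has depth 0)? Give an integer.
Answer: 1

Derivation:
Path from root to E: L -> E
Depth = number of edges = 1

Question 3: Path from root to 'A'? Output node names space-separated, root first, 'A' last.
Answer: L J H A

Derivation:
Walk down from root: L -> J -> H -> A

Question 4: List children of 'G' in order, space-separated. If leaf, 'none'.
Answer: F

Derivation:
Node G's children (from adjacency): F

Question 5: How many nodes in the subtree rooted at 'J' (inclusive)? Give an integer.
Answer: 5

Derivation:
Subtree rooted at J contains: A, B, H, J, K
Count = 5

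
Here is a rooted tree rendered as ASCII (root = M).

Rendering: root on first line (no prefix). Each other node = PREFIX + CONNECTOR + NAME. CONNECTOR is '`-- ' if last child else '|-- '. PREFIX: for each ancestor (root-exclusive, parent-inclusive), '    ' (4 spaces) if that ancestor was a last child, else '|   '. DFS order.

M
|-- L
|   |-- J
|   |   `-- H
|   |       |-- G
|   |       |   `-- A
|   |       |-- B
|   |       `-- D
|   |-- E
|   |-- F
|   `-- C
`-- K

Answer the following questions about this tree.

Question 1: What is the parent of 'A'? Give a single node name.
Scan adjacency: A appears as child of G

Answer: G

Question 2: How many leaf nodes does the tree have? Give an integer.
Answer: 7

Derivation:
Leaves (nodes with no children): A, B, C, D, E, F, K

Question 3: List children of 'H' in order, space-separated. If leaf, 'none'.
Answer: G B D

Derivation:
Node H's children (from adjacency): G, B, D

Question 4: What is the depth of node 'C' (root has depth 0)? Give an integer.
Answer: 2

Derivation:
Path from root to C: M -> L -> C
Depth = number of edges = 2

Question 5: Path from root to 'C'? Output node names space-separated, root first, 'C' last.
Answer: M L C

Derivation:
Walk down from root: M -> L -> C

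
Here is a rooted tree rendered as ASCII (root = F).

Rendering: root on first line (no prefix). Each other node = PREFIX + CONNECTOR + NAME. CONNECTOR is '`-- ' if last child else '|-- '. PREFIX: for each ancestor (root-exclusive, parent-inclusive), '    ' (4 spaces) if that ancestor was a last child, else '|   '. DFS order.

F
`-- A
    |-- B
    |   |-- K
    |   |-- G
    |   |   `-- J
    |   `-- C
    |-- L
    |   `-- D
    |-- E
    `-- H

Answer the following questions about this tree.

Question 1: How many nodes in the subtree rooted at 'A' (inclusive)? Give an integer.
Subtree rooted at A contains: A, B, C, D, E, G, H, J, K, L
Count = 10

Answer: 10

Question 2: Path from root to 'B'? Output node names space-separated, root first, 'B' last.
Answer: F A B

Derivation:
Walk down from root: F -> A -> B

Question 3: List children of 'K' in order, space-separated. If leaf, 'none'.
Node K's children (from adjacency): (leaf)

Answer: none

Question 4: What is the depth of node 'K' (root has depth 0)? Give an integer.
Path from root to K: F -> A -> B -> K
Depth = number of edges = 3

Answer: 3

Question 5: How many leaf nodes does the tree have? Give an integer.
Leaves (nodes with no children): C, D, E, H, J, K

Answer: 6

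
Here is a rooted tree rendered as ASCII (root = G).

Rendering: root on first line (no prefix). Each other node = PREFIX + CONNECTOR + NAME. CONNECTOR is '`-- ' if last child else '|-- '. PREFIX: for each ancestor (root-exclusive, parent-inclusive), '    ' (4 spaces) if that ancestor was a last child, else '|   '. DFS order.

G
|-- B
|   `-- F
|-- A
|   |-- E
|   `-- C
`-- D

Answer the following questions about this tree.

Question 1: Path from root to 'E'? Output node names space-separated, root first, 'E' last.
Walk down from root: G -> A -> E

Answer: G A E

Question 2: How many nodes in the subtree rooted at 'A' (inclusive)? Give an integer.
Answer: 3

Derivation:
Subtree rooted at A contains: A, C, E
Count = 3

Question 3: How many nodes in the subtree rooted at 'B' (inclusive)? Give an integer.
Subtree rooted at B contains: B, F
Count = 2

Answer: 2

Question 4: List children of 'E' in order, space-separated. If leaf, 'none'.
Node E's children (from adjacency): (leaf)

Answer: none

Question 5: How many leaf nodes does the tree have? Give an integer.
Leaves (nodes with no children): C, D, E, F

Answer: 4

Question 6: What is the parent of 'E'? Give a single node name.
Scan adjacency: E appears as child of A

Answer: A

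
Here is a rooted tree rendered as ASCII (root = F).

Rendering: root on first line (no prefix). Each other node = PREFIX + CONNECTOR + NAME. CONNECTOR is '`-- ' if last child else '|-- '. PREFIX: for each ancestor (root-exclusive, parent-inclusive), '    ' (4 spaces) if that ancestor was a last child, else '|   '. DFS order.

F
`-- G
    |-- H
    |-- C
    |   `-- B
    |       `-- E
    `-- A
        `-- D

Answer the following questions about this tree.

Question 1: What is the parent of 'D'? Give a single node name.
Scan adjacency: D appears as child of A

Answer: A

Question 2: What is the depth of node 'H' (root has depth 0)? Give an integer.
Path from root to H: F -> G -> H
Depth = number of edges = 2

Answer: 2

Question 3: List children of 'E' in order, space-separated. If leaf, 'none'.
Node E's children (from adjacency): (leaf)

Answer: none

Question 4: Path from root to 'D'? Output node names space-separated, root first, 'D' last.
Walk down from root: F -> G -> A -> D

Answer: F G A D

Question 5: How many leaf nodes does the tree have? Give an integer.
Answer: 3

Derivation:
Leaves (nodes with no children): D, E, H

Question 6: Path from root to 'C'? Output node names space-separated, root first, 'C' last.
Answer: F G C

Derivation:
Walk down from root: F -> G -> C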